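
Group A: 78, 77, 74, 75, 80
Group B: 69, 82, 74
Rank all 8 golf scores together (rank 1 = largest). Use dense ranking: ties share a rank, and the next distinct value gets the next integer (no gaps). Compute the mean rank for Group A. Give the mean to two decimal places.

4.00

Sorted (descending): 82, 80, 78, 77, 75, 74, 74, 69
The 2 values of 74 share dense rank 6.
Remaining distinct values take the next consecutive integers.
Group A values → pooled ranks: 78→3, 77→4, 74→6, 75→5, 80→2
Mean rank = (3 + 4 + 6 + 5 + 2) / 5 = 4.00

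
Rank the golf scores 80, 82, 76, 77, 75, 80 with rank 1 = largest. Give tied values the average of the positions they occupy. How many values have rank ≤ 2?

Sorted (descending): 82, 80, 80, 77, 76, 75
The 2 values of 80 occupy positions 2–3 → average rank (2+3)/2 = 2.5.
Ranks ≤ 2: {1} → 1 value.

1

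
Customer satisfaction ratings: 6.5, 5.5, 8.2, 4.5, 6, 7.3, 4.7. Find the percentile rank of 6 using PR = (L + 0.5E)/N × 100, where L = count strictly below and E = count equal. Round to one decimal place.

50.0

N = 7.
Strictly below 6: 3. Equal to 6: 1.
PR = (3 + 0.5·1)/7 × 100 = 50.0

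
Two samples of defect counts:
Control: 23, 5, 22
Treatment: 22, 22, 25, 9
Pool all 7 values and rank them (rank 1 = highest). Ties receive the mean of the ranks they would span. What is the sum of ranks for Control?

13

Sorted (descending): 25, 23, 22, 22, 22, 9, 5
The 3 values of 22 occupy positions 3–5 → average rank 4.
Control values → pooled ranks: 23→2, 5→7, 22→4
Rank sum = 2 + 7 + 4 = 13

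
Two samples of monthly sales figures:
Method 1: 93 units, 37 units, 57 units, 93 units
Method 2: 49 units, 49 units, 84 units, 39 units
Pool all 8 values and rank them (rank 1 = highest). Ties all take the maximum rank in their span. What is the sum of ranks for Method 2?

Sorted (descending): 93, 93, 84, 57, 49, 49, 39, 37
The 2 values of 93 occupy positions 1–2 → each gets rank 2.
The 2 values of 49 occupy positions 5–6 → each gets rank 6.
Method 2 values → pooled ranks: 49→6, 49→6, 84→3, 39→7
Rank sum = 6 + 6 + 3 + 7 = 22

22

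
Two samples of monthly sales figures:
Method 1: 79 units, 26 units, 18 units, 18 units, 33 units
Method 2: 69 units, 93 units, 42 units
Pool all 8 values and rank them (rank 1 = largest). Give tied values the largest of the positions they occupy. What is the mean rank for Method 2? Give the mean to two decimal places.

Sorted (descending): 93, 79, 69, 42, 33, 26, 18, 18
The 2 values of 18 occupy positions 7–8 → each gets rank 8.
Method 2 values → pooled ranks: 69→3, 93→1, 42→4
Mean rank = (3 + 1 + 4) / 3 = 2.67

2.67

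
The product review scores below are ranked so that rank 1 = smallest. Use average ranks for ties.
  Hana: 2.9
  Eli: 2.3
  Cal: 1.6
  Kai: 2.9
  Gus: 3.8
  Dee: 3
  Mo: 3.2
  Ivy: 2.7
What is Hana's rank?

Sorted (ascending): 1.6, 2.3, 2.7, 2.9, 2.9, 3, 3.2, 3.8
The 2 values of 2.9 occupy positions 4–5 → average rank (4+5)/2 = 4.5.
Hana has value 2.9 → rank 4.5.

4.5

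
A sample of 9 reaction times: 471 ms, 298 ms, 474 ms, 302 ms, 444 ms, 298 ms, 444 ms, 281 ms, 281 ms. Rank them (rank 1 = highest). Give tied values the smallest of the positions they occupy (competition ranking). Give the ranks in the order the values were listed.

Sorted (descending): 474, 471, 444, 444, 302, 298, 298, 281, 281
The 2 values of 444 occupy positions 3–4 → each gets rank 3.
The 2 values of 298 occupy positions 6–7 → each gets rank 6.
The 2 values of 281 occupy positions 8–9 → each gets rank 8.

2, 6, 1, 5, 3, 6, 3, 8, 8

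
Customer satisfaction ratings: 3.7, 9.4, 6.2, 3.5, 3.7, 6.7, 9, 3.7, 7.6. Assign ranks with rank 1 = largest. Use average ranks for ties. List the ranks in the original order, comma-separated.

Sorted (descending): 9.4, 9, 7.6, 6.7, 6.2, 3.7, 3.7, 3.7, 3.5
The 3 values of 3.7 occupy positions 6–8 → average rank 7.

7, 1, 5, 9, 7, 4, 2, 7, 3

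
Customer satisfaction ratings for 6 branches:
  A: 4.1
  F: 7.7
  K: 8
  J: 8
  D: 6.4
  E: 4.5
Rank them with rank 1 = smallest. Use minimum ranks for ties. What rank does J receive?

Sorted (ascending): 4.1, 4.5, 6.4, 7.7, 8, 8
The 2 values of 8 occupy positions 5–6 → each gets rank 5.
J has value 8 → rank 5.

5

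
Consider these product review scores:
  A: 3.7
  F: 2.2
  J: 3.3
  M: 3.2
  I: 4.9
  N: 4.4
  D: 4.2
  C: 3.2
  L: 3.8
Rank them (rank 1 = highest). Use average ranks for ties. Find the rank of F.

9

Sorted (descending): 4.9, 4.4, 4.2, 3.8, 3.7, 3.3, 3.2, 3.2, 2.2
The 2 values of 3.2 occupy positions 7–8 → average rank (7+8)/2 = 7.5.
F has value 2.2 → rank 9.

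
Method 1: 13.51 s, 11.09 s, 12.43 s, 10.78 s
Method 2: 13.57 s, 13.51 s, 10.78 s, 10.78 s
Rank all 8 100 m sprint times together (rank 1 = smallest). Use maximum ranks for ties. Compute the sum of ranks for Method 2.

Sorted (ascending): 10.78, 10.78, 10.78, 11.09, 12.43, 13.51, 13.51, 13.57
The 3 values of 10.78 occupy positions 1–3 → each gets rank 3.
The 2 values of 13.51 occupy positions 6–7 → each gets rank 7.
Method 2 values → pooled ranks: 13.57→8, 13.51→7, 10.78→3, 10.78→3
Rank sum = 8 + 7 + 3 + 3 = 21

21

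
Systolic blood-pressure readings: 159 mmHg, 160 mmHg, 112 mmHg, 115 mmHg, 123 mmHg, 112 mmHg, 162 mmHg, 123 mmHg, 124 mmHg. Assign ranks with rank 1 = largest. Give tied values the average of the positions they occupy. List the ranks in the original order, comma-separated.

3, 2, 8.5, 7, 5.5, 8.5, 1, 5.5, 4

Sorted (descending): 162, 160, 159, 124, 123, 123, 115, 112, 112
The 2 values of 123 occupy positions 5–6 → average rank (5+6)/2 = 5.5.
The 2 values of 112 occupy positions 8–9 → average rank (8+9)/2 = 8.5.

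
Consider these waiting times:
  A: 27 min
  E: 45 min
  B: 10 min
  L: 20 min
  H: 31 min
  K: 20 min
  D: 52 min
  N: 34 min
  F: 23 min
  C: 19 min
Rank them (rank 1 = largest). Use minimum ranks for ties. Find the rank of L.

7

Sorted (descending): 52, 45, 34, 31, 27, 23, 20, 20, 19, 10
The 2 values of 20 occupy positions 7–8 → each gets rank 7.
L has value 20 min → rank 7.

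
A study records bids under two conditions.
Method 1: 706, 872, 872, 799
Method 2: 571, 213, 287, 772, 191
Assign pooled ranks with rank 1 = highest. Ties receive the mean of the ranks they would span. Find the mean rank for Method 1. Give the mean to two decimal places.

Sorted (descending): 872, 872, 799, 772, 706, 571, 287, 213, 191
The 2 values of 872 occupy positions 1–2 → average rank (1+2)/2 = 1.5.
Method 1 values → pooled ranks: 706→5, 872→1.5, 872→1.5, 799→3
Mean rank = (5 + 1.5 + 1.5 + 3) / 4 = 2.75

2.75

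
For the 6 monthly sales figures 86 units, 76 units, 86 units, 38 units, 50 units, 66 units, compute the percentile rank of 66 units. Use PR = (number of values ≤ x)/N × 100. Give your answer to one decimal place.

N = 6.
Strictly below 66: 2. Equal to 66: 1.
PR = 3/6 × 100 = 50.0

50.0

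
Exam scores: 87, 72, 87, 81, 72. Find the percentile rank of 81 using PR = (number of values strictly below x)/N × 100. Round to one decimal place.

40.0

N = 5.
Strictly below 81: 2. Equal to 81: 1.
PR = 2/5 × 100 = 40.0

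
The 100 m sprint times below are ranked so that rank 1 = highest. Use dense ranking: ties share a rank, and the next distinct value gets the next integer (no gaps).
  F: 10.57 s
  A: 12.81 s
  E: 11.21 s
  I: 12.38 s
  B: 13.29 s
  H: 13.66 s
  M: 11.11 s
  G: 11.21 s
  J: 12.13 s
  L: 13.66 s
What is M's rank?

Sorted (descending): 13.66, 13.66, 13.29, 12.81, 12.38, 12.13, 11.21, 11.21, 11.11, 10.57
The 2 values of 13.66 share dense rank 1.
The 2 values of 11.21 share dense rank 6.
Remaining distinct values take the next consecutive integers.
M has value 11.11 s → rank 7.

7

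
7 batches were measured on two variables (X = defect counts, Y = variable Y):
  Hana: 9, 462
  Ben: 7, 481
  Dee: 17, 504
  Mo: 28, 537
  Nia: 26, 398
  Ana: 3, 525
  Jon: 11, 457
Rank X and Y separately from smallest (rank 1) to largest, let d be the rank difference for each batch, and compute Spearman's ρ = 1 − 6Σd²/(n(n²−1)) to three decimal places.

-0.036

Ranks of variable 1: 3, 2, 5, 7, 6, 1, 4
Ranks of variable 2: 3, 4, 5, 7, 1, 6, 2
d = r₁ − r₂: 0, -2, 0, 0, 5, -5, 2
d²: 0, 4, 0, 0, 25, 25, 4; Σd² = 58
ρ = 1 − 6·58/(7·48) = 1 − 348/336 = -0.036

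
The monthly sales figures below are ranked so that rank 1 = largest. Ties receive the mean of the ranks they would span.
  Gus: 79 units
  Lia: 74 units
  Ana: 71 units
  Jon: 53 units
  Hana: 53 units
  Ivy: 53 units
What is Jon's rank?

5

Sorted (descending): 79, 74, 71, 53, 53, 53
The 3 values of 53 occupy positions 4–6 → average rank 5.
Jon has value 53 units → rank 5.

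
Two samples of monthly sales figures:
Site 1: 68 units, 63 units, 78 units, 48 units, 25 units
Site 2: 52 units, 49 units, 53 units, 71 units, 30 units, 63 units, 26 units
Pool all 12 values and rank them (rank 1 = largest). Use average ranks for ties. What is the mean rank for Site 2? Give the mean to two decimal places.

6.93

Sorted (descending): 78, 71, 68, 63, 63, 53, 52, 49, 48, 30, 26, 25
The 2 values of 63 occupy positions 4–5 → average rank (4+5)/2 = 4.5.
Site 2 values → pooled ranks: 52→7, 49→8, 53→6, 71→2, 30→10, 63→4.5, 26→11
Mean rank = (7 + 8 + 6 + 2 + 10 + 4.5 + 11) / 7 = 6.93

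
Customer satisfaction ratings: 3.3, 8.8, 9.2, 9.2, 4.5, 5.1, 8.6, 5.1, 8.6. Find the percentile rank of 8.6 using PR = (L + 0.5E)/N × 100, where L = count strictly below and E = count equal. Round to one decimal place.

N = 9.
Strictly below 8.6: 4. Equal to 8.6: 2.
PR = (4 + 0.5·2)/9 × 100 = 55.6

55.6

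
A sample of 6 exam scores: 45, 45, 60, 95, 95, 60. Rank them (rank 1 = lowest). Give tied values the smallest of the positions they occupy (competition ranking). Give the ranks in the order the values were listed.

1, 1, 3, 5, 5, 3

Sorted (ascending): 45, 45, 60, 60, 95, 95
The 2 values of 45 occupy positions 1–2 → each gets rank 1.
The 2 values of 60 occupy positions 3–4 → each gets rank 3.
The 2 values of 95 occupy positions 5–6 → each gets rank 5.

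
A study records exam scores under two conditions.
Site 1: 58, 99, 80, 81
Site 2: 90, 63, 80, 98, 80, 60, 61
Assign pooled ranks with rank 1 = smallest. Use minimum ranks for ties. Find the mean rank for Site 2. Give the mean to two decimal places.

5.43

Sorted (ascending): 58, 60, 61, 63, 80, 80, 80, 81, 90, 98, 99
The 3 values of 80 occupy positions 5–7 → each gets rank 5.
Site 2 values → pooled ranks: 90→9, 63→4, 80→5, 98→10, 80→5, 60→2, 61→3
Mean rank = (9 + 4 + 5 + 10 + 5 + 2 + 3) / 7 = 5.43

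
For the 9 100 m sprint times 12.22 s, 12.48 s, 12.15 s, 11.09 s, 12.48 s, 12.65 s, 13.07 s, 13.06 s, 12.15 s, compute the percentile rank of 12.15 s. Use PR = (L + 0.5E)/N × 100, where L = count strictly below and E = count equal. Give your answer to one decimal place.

22.2

N = 9.
Strictly below 12.15: 1. Equal to 12.15: 2.
PR = (1 + 0.5·2)/9 × 100 = 22.2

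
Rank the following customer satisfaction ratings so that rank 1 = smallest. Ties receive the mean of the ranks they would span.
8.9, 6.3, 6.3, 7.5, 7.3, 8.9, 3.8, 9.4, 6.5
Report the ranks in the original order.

Sorted (ascending): 3.8, 6.3, 6.3, 6.5, 7.3, 7.5, 8.9, 8.9, 9.4
The 2 values of 6.3 occupy positions 2–3 → average rank (2+3)/2 = 2.5.
The 2 values of 8.9 occupy positions 7–8 → average rank (7+8)/2 = 7.5.

7.5, 2.5, 2.5, 6, 5, 7.5, 1, 9, 4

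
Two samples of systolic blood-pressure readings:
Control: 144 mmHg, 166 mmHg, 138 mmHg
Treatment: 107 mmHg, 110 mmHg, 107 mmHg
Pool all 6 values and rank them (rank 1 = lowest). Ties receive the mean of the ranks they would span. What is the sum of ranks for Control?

15

Sorted (ascending): 107, 107, 110, 138, 144, 166
The 2 values of 107 occupy positions 1–2 → average rank (1+2)/2 = 1.5.
Control values → pooled ranks: 144→5, 166→6, 138→4
Rank sum = 5 + 6 + 4 = 15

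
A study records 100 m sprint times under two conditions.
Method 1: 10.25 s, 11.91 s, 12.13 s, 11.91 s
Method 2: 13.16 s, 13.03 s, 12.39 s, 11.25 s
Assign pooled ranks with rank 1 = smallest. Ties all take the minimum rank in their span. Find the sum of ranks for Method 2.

Sorted (ascending): 10.25, 11.25, 11.91, 11.91, 12.13, 12.39, 13.03, 13.16
The 2 values of 11.91 occupy positions 3–4 → each gets rank 3.
Method 2 values → pooled ranks: 13.16→8, 13.03→7, 12.39→6, 11.25→2
Rank sum = 8 + 7 + 6 + 2 = 23

23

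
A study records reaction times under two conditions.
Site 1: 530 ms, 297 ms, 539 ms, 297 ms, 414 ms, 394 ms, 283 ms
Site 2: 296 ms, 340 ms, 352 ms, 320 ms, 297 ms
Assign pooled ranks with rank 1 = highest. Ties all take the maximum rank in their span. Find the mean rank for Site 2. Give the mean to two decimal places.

7.80

Sorted (descending): 539, 530, 414, 394, 352, 340, 320, 297, 297, 297, 296, 283
The 3 values of 297 occupy positions 8–10 → each gets rank 10.
Site 2 values → pooled ranks: 296→11, 340→6, 352→5, 320→7, 297→10
Mean rank = (11 + 6 + 5 + 7 + 10) / 5 = 7.80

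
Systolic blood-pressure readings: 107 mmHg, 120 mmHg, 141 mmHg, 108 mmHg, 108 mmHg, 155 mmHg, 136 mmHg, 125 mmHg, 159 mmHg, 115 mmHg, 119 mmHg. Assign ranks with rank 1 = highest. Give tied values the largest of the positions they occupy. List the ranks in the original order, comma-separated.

Sorted (descending): 159, 155, 141, 136, 125, 120, 119, 115, 108, 108, 107
The 2 values of 108 occupy positions 9–10 → each gets rank 10.

11, 6, 3, 10, 10, 2, 4, 5, 1, 8, 7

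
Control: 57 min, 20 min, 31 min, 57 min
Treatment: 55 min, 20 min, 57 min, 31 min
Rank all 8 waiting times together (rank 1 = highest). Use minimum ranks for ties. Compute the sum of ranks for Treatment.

Sorted (descending): 57, 57, 57, 55, 31, 31, 20, 20
The 3 values of 57 occupy positions 1–3 → each gets rank 1.
The 2 values of 31 occupy positions 5–6 → each gets rank 5.
The 2 values of 20 occupy positions 7–8 → each gets rank 7.
Treatment values → pooled ranks: 55→4, 20→7, 57→1, 31→5
Rank sum = 4 + 7 + 1 + 5 = 17

17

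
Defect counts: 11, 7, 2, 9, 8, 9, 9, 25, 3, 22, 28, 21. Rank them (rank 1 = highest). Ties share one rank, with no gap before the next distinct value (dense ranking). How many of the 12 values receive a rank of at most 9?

11

Sorted (descending): 28, 25, 22, 21, 11, 9, 9, 9, 8, 7, 3, 2
The 3 values of 9 share dense rank 6.
Remaining distinct values take the next consecutive integers.
Ranks ≤ 9: {1, 2, 3, 4, 5, 6, 6, 6, 7, 8, 9} → 11 values.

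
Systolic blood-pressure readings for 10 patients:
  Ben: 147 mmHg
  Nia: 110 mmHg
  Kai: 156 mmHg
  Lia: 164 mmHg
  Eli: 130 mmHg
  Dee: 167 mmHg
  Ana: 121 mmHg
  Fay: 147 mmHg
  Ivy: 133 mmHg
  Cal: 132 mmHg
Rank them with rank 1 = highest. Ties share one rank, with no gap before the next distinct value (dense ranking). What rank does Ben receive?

4

Sorted (descending): 167, 164, 156, 147, 147, 133, 132, 130, 121, 110
The 2 values of 147 share dense rank 4.
Remaining distinct values take the next consecutive integers.
Ben has value 147 mmHg → rank 4.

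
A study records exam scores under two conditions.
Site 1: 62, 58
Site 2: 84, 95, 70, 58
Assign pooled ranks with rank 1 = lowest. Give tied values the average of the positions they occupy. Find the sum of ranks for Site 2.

Sorted (ascending): 58, 58, 62, 70, 84, 95
The 2 values of 58 occupy positions 1–2 → average rank (1+2)/2 = 1.5.
Site 2 values → pooled ranks: 84→5, 95→6, 70→4, 58→1.5
Rank sum = 5 + 6 + 4 + 1.5 = 16.5

16.5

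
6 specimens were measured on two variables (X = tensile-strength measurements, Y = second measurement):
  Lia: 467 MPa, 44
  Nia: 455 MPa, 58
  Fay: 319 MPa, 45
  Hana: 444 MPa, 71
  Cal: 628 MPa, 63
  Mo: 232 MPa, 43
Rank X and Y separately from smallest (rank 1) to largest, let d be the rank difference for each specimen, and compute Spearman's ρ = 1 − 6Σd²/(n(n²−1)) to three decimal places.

Ranks of variable 1: 5, 4, 2, 3, 6, 1
Ranks of variable 2: 2, 4, 3, 6, 5, 1
d = r₁ − r₂: 3, 0, -1, -3, 1, 0
d²: 9, 0, 1, 9, 1, 0; Σd² = 20
ρ = 1 − 6·20/(6·35) = 1 − 120/210 = 0.429

0.429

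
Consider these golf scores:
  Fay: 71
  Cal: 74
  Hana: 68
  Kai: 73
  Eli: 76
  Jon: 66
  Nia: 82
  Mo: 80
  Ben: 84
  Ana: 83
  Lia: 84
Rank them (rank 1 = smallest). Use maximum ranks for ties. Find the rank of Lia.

Sorted (ascending): 66, 68, 71, 73, 74, 76, 80, 82, 83, 84, 84
The 2 values of 84 occupy positions 10–11 → each gets rank 11.
Lia has value 84 → rank 11.

11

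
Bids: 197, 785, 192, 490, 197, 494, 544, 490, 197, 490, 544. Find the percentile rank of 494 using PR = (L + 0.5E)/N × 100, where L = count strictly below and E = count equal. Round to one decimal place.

N = 11.
Strictly below 494: 7. Equal to 494: 1.
PR = (7 + 0.5·1)/11 × 100 = 68.2

68.2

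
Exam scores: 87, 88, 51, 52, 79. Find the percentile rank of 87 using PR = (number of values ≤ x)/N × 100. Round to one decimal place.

80.0

N = 5.
Strictly below 87: 3. Equal to 87: 1.
PR = 4/5 × 100 = 80.0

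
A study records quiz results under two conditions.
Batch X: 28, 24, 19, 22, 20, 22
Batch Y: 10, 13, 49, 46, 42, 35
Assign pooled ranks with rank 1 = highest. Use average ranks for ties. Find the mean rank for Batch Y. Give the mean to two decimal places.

5.50

Sorted (descending): 49, 46, 42, 35, 28, 24, 22, 22, 20, 19, 13, 10
The 2 values of 22 occupy positions 7–8 → average rank (7+8)/2 = 7.5.
Batch Y values → pooled ranks: 10→12, 13→11, 49→1, 46→2, 42→3, 35→4
Mean rank = (12 + 11 + 1 + 2 + 3 + 4) / 6 = 5.50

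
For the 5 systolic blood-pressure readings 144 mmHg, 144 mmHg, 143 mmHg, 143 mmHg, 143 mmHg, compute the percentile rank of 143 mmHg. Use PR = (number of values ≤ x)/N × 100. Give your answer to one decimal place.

N = 5.
Strictly below 143: 0. Equal to 143: 3.
PR = 3/5 × 100 = 60.0

60.0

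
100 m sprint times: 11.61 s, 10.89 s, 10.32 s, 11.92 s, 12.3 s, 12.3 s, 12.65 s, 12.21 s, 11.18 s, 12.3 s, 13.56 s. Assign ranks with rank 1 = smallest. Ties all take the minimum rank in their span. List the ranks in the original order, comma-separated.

Sorted (ascending): 10.32, 10.89, 11.18, 11.61, 11.92, 12.21, 12.3, 12.3, 12.3, 12.65, 13.56
The 3 values of 12.3 occupy positions 7–9 → each gets rank 7.

4, 2, 1, 5, 7, 7, 10, 6, 3, 7, 11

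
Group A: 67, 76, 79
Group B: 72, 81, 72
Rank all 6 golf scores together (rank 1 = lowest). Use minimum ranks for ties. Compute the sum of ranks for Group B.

Sorted (ascending): 67, 72, 72, 76, 79, 81
The 2 values of 72 occupy positions 2–3 → each gets rank 2.
Group B values → pooled ranks: 72→2, 81→6, 72→2
Rank sum = 2 + 6 + 2 = 10

10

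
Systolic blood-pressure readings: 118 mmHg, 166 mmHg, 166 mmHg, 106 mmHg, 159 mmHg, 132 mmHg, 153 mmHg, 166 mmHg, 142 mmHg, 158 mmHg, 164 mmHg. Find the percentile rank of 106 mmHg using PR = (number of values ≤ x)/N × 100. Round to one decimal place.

N = 11.
Strictly below 106: 0. Equal to 106: 1.
PR = 1/11 × 100 = 9.1

9.1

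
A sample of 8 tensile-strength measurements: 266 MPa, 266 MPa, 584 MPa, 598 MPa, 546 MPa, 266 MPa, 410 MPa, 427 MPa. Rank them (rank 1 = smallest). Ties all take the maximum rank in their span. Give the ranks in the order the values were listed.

3, 3, 7, 8, 6, 3, 4, 5

Sorted (ascending): 266, 266, 266, 410, 427, 546, 584, 598
The 3 values of 266 occupy positions 1–3 → each gets rank 3.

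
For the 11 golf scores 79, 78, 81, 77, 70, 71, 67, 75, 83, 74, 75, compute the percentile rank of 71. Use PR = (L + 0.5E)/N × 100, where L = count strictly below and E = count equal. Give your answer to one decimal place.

22.7

N = 11.
Strictly below 71: 2. Equal to 71: 1.
PR = (2 + 0.5·1)/11 × 100 = 22.7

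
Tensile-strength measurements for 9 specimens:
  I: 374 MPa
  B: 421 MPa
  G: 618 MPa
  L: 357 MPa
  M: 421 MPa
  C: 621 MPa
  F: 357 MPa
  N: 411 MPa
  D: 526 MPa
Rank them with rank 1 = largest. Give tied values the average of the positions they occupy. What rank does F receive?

Sorted (descending): 621, 618, 526, 421, 421, 411, 374, 357, 357
The 2 values of 421 occupy positions 4–5 → average rank (4+5)/2 = 4.5.
The 2 values of 357 occupy positions 8–9 → average rank (8+9)/2 = 8.5.
F has value 357 MPa → rank 8.5.

8.5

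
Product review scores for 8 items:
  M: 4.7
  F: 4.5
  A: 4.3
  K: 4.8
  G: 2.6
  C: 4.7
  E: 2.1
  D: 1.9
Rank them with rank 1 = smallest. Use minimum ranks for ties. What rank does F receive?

Sorted (ascending): 1.9, 2.1, 2.6, 4.3, 4.5, 4.7, 4.7, 4.8
The 2 values of 4.7 occupy positions 6–7 → each gets rank 6.
F has value 4.5 → rank 5.

5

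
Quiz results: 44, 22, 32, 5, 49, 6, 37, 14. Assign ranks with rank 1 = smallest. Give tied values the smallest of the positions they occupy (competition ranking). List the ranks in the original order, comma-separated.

7, 4, 5, 1, 8, 2, 6, 3

Sorted (ascending): 5, 6, 14, 22, 32, 37, 44, 49
No ties — each value takes its position as its rank.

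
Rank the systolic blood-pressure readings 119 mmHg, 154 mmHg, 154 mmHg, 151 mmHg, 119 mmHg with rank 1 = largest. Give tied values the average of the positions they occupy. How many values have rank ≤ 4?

3

Sorted (descending): 154, 154, 151, 119, 119
The 2 values of 154 occupy positions 1–2 → average rank (1+2)/2 = 1.5.
The 2 values of 119 occupy positions 4–5 → average rank (4+5)/2 = 4.5.
Ranks ≤ 4: {1.5, 1.5, 3} → 3 values.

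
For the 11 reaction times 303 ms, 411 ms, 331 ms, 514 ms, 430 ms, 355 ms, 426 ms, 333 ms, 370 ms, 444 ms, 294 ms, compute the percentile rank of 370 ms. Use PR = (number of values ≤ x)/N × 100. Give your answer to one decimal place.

54.5

N = 11.
Strictly below 370: 5. Equal to 370: 1.
PR = 6/11 × 100 = 54.5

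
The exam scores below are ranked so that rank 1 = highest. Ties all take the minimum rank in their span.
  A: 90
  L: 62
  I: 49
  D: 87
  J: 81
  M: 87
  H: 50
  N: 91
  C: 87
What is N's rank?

1

Sorted (descending): 91, 90, 87, 87, 87, 81, 62, 50, 49
The 3 values of 87 occupy positions 3–5 → each gets rank 3.
N has value 91 → rank 1.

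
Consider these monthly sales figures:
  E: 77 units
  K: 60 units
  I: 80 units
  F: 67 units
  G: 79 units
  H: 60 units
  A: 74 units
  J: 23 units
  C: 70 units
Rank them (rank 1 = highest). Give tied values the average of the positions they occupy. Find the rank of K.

7.5

Sorted (descending): 80, 79, 77, 74, 70, 67, 60, 60, 23
The 2 values of 60 occupy positions 7–8 → average rank (7+8)/2 = 7.5.
K has value 60 units → rank 7.5.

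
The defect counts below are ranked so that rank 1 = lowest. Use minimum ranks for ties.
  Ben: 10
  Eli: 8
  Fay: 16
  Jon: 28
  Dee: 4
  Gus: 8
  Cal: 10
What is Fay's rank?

6

Sorted (ascending): 4, 8, 8, 10, 10, 16, 28
The 2 values of 8 occupy positions 2–3 → each gets rank 2.
The 2 values of 10 occupy positions 4–5 → each gets rank 4.
Fay has value 16 → rank 6.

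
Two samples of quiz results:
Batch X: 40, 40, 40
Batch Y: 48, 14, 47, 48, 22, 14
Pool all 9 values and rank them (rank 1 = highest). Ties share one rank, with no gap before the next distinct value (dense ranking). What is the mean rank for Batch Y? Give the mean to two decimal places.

Sorted (descending): 48, 48, 47, 40, 40, 40, 22, 14, 14
The 2 values of 48 share dense rank 1.
The 3 values of 40 share dense rank 3.
The 2 values of 14 share dense rank 5.
Remaining distinct values take the next consecutive integers.
Batch Y values → pooled ranks: 48→1, 14→5, 47→2, 48→1, 22→4, 14→5
Mean rank = (1 + 5 + 2 + 1 + 4 + 5) / 6 = 3.00

3.00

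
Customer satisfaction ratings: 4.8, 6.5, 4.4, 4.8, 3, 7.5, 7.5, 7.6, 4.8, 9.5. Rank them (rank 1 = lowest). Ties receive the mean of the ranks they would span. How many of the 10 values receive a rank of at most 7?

6

Sorted (ascending): 3, 4.4, 4.8, 4.8, 4.8, 6.5, 7.5, 7.5, 7.6, 9.5
The 3 values of 4.8 occupy positions 3–5 → average rank 4.
The 2 values of 7.5 occupy positions 7–8 → average rank (7+8)/2 = 7.5.
Ranks ≤ 7: {1, 2, 4, 4, 4, 6} → 6 values.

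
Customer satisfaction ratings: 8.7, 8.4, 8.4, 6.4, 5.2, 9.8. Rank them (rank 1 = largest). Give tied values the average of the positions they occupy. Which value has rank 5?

6.4

Sorted (descending): 9.8, 8.7, 8.4, 8.4, 6.4, 5.2
The 2 values of 8.4 occupy positions 3–4 → average rank (3+4)/2 = 3.5.
Rank 5 → value 6.4.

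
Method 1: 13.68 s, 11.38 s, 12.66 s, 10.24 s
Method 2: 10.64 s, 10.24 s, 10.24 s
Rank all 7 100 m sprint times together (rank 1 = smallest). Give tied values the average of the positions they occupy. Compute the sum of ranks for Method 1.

20

Sorted (ascending): 10.24, 10.24, 10.24, 10.64, 11.38, 12.66, 13.68
The 3 values of 10.24 occupy positions 1–3 → average rank 2.
Method 1 values → pooled ranks: 13.68→7, 11.38→5, 12.66→6, 10.24→2
Rank sum = 7 + 5 + 6 + 2 = 20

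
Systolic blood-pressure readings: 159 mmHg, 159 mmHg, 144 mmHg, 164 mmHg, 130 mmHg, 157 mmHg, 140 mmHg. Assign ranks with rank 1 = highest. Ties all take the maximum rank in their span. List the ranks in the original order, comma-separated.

Sorted (descending): 164, 159, 159, 157, 144, 140, 130
The 2 values of 159 occupy positions 2–3 → each gets rank 3.

3, 3, 5, 1, 7, 4, 6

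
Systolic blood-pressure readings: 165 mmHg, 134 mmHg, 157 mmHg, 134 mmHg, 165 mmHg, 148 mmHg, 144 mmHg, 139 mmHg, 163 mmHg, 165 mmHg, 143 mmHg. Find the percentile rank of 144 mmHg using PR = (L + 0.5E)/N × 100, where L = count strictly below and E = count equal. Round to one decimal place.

40.9

N = 11.
Strictly below 144: 4. Equal to 144: 1.
PR = (4 + 0.5·1)/11 × 100 = 40.9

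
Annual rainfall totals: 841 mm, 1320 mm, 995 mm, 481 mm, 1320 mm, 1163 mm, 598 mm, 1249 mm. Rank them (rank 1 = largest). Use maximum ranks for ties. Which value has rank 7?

Sorted (descending): 1320, 1320, 1249, 1163, 995, 841, 598, 481
The 2 values of 1320 occupy positions 1–2 → each gets rank 2.
Rank 7 → value 598.

598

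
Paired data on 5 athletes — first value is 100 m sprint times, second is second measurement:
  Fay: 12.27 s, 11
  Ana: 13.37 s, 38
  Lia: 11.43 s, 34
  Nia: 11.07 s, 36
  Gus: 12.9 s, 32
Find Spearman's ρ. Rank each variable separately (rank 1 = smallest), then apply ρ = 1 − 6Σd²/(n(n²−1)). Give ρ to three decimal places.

Ranks of variable 1: 3, 5, 2, 1, 4
Ranks of variable 2: 1, 5, 3, 4, 2
d = r₁ − r₂: 2, 0, -1, -3, 2
d²: 4, 0, 1, 9, 4; Σd² = 18
ρ = 1 − 6·18/(5·24) = 1 − 108/120 = 0.100

0.100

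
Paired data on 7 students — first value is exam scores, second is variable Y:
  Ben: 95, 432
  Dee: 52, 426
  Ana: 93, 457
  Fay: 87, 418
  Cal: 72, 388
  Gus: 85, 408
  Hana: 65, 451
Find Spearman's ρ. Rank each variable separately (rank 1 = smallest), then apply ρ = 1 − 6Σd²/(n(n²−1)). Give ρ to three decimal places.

Ranks of variable 1: 7, 1, 6, 5, 3, 4, 2
Ranks of variable 2: 5, 4, 7, 3, 1, 2, 6
d = r₁ − r₂: 2, -3, -1, 2, 2, 2, -4
d²: 4, 9, 1, 4, 4, 4, 16; Σd² = 42
ρ = 1 − 6·42/(7·48) = 1 − 252/336 = 0.250

0.250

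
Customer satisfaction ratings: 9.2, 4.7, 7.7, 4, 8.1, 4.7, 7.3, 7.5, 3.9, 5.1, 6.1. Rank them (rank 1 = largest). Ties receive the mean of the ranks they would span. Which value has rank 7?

Sorted (descending): 9.2, 8.1, 7.7, 7.5, 7.3, 6.1, 5.1, 4.7, 4.7, 4, 3.9
The 2 values of 4.7 occupy positions 8–9 → average rank (8+9)/2 = 8.5.
Rank 7 → value 5.1.

5.1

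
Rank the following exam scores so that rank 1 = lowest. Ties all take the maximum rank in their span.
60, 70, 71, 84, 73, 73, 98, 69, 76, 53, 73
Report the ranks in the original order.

2, 4, 5, 10, 8, 8, 11, 3, 9, 1, 8

Sorted (ascending): 53, 60, 69, 70, 71, 73, 73, 73, 76, 84, 98
The 3 values of 73 occupy positions 6–8 → each gets rank 8.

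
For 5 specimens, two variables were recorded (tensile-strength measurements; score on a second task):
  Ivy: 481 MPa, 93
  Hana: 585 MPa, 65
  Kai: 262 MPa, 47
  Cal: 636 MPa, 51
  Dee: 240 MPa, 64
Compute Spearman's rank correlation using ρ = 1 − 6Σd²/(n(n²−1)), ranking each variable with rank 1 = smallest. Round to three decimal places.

0.100

Ranks of variable 1: 3, 4, 2, 5, 1
Ranks of variable 2: 5, 4, 1, 2, 3
d = r₁ − r₂: -2, 0, 1, 3, -2
d²: 4, 0, 1, 9, 4; Σd² = 18
ρ = 1 − 6·18/(5·24) = 1 − 108/120 = 0.100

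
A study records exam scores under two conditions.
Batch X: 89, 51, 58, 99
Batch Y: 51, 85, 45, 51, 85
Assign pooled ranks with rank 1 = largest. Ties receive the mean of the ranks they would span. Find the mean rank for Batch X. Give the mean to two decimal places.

3.75

Sorted (descending): 99, 89, 85, 85, 58, 51, 51, 51, 45
The 2 values of 85 occupy positions 3–4 → average rank (3+4)/2 = 3.5.
The 3 values of 51 occupy positions 6–8 → average rank 7.
Batch X values → pooled ranks: 89→2, 51→7, 58→5, 99→1
Mean rank = (2 + 7 + 5 + 1) / 4 = 3.75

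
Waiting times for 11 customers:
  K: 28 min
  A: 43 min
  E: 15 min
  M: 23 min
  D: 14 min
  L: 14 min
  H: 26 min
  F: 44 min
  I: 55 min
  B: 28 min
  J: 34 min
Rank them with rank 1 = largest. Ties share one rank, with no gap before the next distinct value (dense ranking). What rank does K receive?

5

Sorted (descending): 55, 44, 43, 34, 28, 28, 26, 23, 15, 14, 14
The 2 values of 28 share dense rank 5.
The 2 values of 14 share dense rank 9.
Remaining distinct values take the next consecutive integers.
K has value 28 min → rank 5.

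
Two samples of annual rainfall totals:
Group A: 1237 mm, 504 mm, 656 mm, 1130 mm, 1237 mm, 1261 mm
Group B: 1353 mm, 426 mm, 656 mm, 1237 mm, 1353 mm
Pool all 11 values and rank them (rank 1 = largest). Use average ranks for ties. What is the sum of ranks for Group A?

Sorted (descending): 1353, 1353, 1261, 1237, 1237, 1237, 1130, 656, 656, 504, 426
The 2 values of 1353 occupy positions 1–2 → average rank (1+2)/2 = 1.5.
The 3 values of 1237 occupy positions 4–6 → average rank 5.
The 2 values of 656 occupy positions 8–9 → average rank (8+9)/2 = 8.5.
Group A values → pooled ranks: 1237→5, 504→10, 656→8.5, 1130→7, 1237→5, 1261→3
Rank sum = 5 + 10 + 8.5 + 7 + 5 + 3 = 38.5

38.5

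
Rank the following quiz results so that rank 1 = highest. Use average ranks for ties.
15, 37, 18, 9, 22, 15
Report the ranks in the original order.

4.5, 1, 3, 6, 2, 4.5

Sorted (descending): 37, 22, 18, 15, 15, 9
The 2 values of 15 occupy positions 4–5 → average rank (4+5)/2 = 4.5.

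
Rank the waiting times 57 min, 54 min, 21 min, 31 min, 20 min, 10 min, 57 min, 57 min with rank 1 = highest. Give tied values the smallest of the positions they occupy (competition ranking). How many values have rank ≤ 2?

3

Sorted (descending): 57, 57, 57, 54, 31, 21, 20, 10
The 3 values of 57 occupy positions 1–3 → each gets rank 1.
Ranks ≤ 2: {1, 1, 1} → 3 values.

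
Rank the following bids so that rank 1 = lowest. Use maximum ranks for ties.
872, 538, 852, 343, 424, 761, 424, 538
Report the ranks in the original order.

Sorted (ascending): 343, 424, 424, 538, 538, 761, 852, 872
The 2 values of 424 occupy positions 2–3 → each gets rank 3.
The 2 values of 538 occupy positions 4–5 → each gets rank 5.

8, 5, 7, 1, 3, 6, 3, 5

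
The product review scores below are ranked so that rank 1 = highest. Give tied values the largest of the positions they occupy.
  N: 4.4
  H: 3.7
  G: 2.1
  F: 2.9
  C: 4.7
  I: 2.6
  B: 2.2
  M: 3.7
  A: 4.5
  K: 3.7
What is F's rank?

7

Sorted (descending): 4.7, 4.5, 4.4, 3.7, 3.7, 3.7, 2.9, 2.6, 2.2, 2.1
The 3 values of 3.7 occupy positions 4–6 → each gets rank 6.
F has value 2.9 → rank 7.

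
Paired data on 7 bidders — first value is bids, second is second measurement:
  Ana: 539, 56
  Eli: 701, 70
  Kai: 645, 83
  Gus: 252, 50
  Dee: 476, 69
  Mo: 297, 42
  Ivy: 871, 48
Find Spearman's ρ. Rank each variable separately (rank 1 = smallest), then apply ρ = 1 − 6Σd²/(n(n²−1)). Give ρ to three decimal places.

0.321

Ranks of variable 1: 4, 6, 5, 1, 3, 2, 7
Ranks of variable 2: 4, 6, 7, 3, 5, 1, 2
d = r₁ − r₂: 0, 0, -2, -2, -2, 1, 5
d²: 0, 0, 4, 4, 4, 1, 25; Σd² = 38
ρ = 1 − 6·38/(7·48) = 1 − 228/336 = 0.321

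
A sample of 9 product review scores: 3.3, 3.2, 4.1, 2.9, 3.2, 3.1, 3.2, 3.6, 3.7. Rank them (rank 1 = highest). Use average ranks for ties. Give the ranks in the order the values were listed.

4, 6, 1, 9, 6, 8, 6, 3, 2

Sorted (descending): 4.1, 3.7, 3.6, 3.3, 3.2, 3.2, 3.2, 3.1, 2.9
The 3 values of 3.2 occupy positions 5–7 → average rank 6.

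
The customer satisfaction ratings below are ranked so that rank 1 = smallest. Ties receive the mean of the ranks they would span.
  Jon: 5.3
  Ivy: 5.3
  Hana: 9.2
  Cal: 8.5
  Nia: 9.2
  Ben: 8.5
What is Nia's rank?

5.5

Sorted (ascending): 5.3, 5.3, 8.5, 8.5, 9.2, 9.2
The 2 values of 5.3 occupy positions 1–2 → average rank (1+2)/2 = 1.5.
The 2 values of 8.5 occupy positions 3–4 → average rank (3+4)/2 = 3.5.
The 2 values of 9.2 occupy positions 5–6 → average rank (5+6)/2 = 5.5.
Nia has value 9.2 → rank 5.5.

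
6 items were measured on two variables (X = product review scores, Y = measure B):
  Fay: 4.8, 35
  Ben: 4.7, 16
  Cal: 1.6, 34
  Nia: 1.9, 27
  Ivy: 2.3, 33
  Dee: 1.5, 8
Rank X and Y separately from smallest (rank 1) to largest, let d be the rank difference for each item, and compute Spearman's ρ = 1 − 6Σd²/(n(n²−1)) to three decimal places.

0.486

Ranks of variable 1: 6, 5, 2, 3, 4, 1
Ranks of variable 2: 6, 2, 5, 3, 4, 1
d = r₁ − r₂: 0, 3, -3, 0, 0, 0
d²: 0, 9, 9, 0, 0, 0; Σd² = 18
ρ = 1 − 6·18/(6·35) = 1 − 108/210 = 0.486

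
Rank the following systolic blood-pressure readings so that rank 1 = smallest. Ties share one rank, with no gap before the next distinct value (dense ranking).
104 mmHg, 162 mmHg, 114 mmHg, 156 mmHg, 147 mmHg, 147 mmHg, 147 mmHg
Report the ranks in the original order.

Sorted (ascending): 104, 114, 147, 147, 147, 156, 162
The 3 values of 147 share dense rank 3.
Remaining distinct values take the next consecutive integers.

1, 5, 2, 4, 3, 3, 3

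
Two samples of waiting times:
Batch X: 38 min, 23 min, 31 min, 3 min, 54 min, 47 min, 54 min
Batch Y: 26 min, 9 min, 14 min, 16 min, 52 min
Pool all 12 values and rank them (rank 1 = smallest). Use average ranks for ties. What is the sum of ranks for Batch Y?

Sorted (ascending): 3, 9, 14, 16, 23, 26, 31, 38, 47, 52, 54, 54
The 2 values of 54 occupy positions 11–12 → average rank (11+12)/2 = 11.5.
Batch Y values → pooled ranks: 26→6, 9→2, 14→3, 16→4, 52→10
Rank sum = 6 + 2 + 3 + 4 + 10 = 25

25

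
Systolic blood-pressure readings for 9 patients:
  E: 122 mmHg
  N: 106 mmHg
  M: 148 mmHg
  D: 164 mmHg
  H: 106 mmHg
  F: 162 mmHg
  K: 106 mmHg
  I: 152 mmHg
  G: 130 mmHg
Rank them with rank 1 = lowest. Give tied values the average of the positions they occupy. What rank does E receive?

Sorted (ascending): 106, 106, 106, 122, 130, 148, 152, 162, 164
The 3 values of 106 occupy positions 1–3 → average rank 2.
E has value 122 mmHg → rank 4.

4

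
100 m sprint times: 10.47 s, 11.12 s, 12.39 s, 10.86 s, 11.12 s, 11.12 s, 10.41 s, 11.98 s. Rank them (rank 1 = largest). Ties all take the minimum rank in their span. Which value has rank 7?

Sorted (descending): 12.39, 11.98, 11.12, 11.12, 11.12, 10.86, 10.47, 10.41
The 3 values of 11.12 occupy positions 3–5 → each gets rank 3.
Rank 7 → value 10.47.

10.47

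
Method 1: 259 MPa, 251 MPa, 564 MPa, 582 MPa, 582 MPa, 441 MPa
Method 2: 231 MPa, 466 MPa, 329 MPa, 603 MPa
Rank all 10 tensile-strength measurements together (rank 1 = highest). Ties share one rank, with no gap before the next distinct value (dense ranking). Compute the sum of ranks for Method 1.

Sorted (descending): 603, 582, 582, 564, 466, 441, 329, 259, 251, 231
The 2 values of 582 share dense rank 2.
Remaining distinct values take the next consecutive integers.
Method 1 values → pooled ranks: 259→7, 251→8, 564→3, 582→2, 582→2, 441→5
Rank sum = 7 + 8 + 3 + 2 + 2 + 5 = 27

27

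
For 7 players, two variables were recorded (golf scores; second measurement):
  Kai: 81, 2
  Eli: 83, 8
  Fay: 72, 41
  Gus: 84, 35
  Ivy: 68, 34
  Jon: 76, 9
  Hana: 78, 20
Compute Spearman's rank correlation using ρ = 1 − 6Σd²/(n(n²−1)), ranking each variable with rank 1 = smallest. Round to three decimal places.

Ranks of variable 1: 5, 6, 2, 7, 1, 3, 4
Ranks of variable 2: 1, 2, 7, 6, 5, 3, 4
d = r₁ − r₂: 4, 4, -5, 1, -4, 0, 0
d²: 16, 16, 25, 1, 16, 0, 0; Σd² = 74
ρ = 1 − 6·74/(7·48) = 1 − 444/336 = -0.321

-0.321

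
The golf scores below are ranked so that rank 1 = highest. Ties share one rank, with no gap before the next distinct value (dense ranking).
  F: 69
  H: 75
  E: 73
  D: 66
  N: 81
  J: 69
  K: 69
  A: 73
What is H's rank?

2

Sorted (descending): 81, 75, 73, 73, 69, 69, 69, 66
The 2 values of 73 share dense rank 3.
The 3 values of 69 share dense rank 4.
Remaining distinct values take the next consecutive integers.
H has value 75 → rank 2.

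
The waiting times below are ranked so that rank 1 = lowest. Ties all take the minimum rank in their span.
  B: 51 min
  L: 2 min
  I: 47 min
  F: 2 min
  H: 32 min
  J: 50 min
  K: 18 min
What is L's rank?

Sorted (ascending): 2, 2, 18, 32, 47, 50, 51
The 2 values of 2 occupy positions 1–2 → each gets rank 1.
L has value 2 min → rank 1.

1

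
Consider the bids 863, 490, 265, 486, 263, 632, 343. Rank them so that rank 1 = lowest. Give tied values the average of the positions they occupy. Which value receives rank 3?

343

Sorted (ascending): 263, 265, 343, 486, 490, 632, 863
No ties — each value takes its position as its rank.
Rank 3 → value 343.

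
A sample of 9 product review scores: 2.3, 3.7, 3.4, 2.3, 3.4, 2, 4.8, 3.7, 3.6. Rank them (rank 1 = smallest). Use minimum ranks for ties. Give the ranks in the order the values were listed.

Sorted (ascending): 2, 2.3, 2.3, 3.4, 3.4, 3.6, 3.7, 3.7, 4.8
The 2 values of 2.3 occupy positions 2–3 → each gets rank 2.
The 2 values of 3.4 occupy positions 4–5 → each gets rank 4.
The 2 values of 3.7 occupy positions 7–8 → each gets rank 7.

2, 7, 4, 2, 4, 1, 9, 7, 6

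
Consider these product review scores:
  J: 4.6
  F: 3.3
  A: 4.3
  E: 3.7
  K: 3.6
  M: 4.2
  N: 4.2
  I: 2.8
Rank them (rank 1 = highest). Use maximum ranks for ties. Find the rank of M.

Sorted (descending): 4.6, 4.3, 4.2, 4.2, 3.7, 3.6, 3.3, 2.8
The 2 values of 4.2 occupy positions 3–4 → each gets rank 4.
M has value 4.2 → rank 4.

4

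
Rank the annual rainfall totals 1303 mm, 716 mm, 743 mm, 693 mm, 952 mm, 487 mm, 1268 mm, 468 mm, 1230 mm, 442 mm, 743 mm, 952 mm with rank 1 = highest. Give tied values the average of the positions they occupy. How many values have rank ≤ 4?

Sorted (descending): 1303, 1268, 1230, 952, 952, 743, 743, 716, 693, 487, 468, 442
The 2 values of 952 occupy positions 4–5 → average rank (4+5)/2 = 4.5.
The 2 values of 743 occupy positions 6–7 → average rank (6+7)/2 = 6.5.
Ranks ≤ 4: {1, 2, 3} → 3 values.

3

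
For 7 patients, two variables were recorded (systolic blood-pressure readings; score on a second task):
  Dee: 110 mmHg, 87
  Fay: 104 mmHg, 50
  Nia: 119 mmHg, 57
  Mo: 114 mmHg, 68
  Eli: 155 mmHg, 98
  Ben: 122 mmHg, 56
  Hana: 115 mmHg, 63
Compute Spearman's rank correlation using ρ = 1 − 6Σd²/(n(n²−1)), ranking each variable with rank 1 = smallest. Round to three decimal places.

Ranks of variable 1: 2, 1, 5, 3, 7, 6, 4
Ranks of variable 2: 6, 1, 3, 5, 7, 2, 4
d = r₁ − r₂: -4, 0, 2, -2, 0, 4, 0
d²: 16, 0, 4, 4, 0, 16, 0; Σd² = 40
ρ = 1 − 6·40/(7·48) = 1 − 240/336 = 0.286

0.286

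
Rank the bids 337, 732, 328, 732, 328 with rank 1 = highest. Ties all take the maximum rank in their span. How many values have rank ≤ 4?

Sorted (descending): 732, 732, 337, 328, 328
The 2 values of 732 occupy positions 1–2 → each gets rank 2.
The 2 values of 328 occupy positions 4–5 → each gets rank 5.
Ranks ≤ 4: {2, 2, 3} → 3 values.

3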